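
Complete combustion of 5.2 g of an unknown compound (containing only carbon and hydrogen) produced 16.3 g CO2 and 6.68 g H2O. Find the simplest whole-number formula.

CH2

mol C = 16.3 / 44.01 = 0.3704; mass C = 0.3704 × 12.01 = 4.448 g
mol H = 2 × (6.68 / 18.02) = 0.7414; mass H = 0.7414 × 1.008 = 0.7473 g
Ratios (÷ 0.3704): C 1.000, H 2.002
→ CH2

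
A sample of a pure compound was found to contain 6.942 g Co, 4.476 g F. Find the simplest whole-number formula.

n(Co) = 6.942/58.93 = 0.1178, n(F) = 4.476/19.00 = 0.2356
Divide by the smallest (0.1178 mol Co): Co 1.000, F 2.000
→ CoF2

CoF2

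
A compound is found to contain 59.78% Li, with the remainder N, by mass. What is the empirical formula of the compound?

Assume 100 g: 59.78 g Li, 40.22 g N.
n(Li) = 59.78/6.94 = 8.614, n(N) = 40.22/14.01 = 2.871
Ratios (÷ 2.871): Li 3.000, N 1.000
→ Li3N

Li3N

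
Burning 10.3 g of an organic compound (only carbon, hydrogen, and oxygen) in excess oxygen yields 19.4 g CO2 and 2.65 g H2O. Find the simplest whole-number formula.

mol C = 19.4 / 44.01 = 0.4408; mass C = 0.4408 × 12.01 = 5.294 g
mol H = 2 × (2.65 / 18.02) = 0.2941; mass H = 0.2941 × 1.008 = 0.2965 g
mass O = 10.3 − (5.591) = 4.709 g → mol O = 0.2943
Ratios (÷ 0.2941): C 1.499, H 1.000, O 1.001
Scaling by 2: C 3.00, H 2.00, O 2.00 → C3H2O2

C3H2O2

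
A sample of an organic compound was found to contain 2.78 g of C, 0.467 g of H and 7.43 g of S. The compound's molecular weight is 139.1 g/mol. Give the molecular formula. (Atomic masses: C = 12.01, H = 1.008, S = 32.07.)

Moles — C: 2.78 / 12.01 = 0.2315 mol; H: 0.467 / 1.008 = 0.4633 mol; S: 7.43 / 32.07 = 0.2317 mol
Smallest is C at 0.2315 mol; normalising gives C 1.000, H 2.001, S 1.001
→ CH2S
Empirical-formula mass = 46.10 g/mol
n = 139.1 / 46.10 = 3.02 ≈ 3
Molecular formula = (CH2S)×3 = C3H6S3

C3H6S3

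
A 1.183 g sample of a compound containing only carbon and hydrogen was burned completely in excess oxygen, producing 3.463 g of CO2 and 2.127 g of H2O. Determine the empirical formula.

CH3

mol C = 3.463 / 44.01 = 0.07869; mass C = 0.07869 × 12.01 = 0.9450 g
mol H = 2 × (2.127 / 18.02) = 0.2361; mass H = 0.2361 × 1.008 = 0.2380 g
Smallest is C at 0.07869 mol; normalising gives C 1.000, H 3.000
≈ 1:3 → CH3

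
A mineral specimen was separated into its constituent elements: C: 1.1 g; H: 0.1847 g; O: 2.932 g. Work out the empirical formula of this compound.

C: 1.1 g ÷ 12.01 g/mol = 0.09159 mol
H: 0.1847 g ÷ 1.008 g/mol = 0.1832 mol
O: 2.932 g ÷ 16.00 g/mol = 0.1832 mol
Smallest is C at 0.09159 mol; normalising gives C 1.000, H 2.001, O 2.001
≈ 1:2:2 → CH2O2

CH2O2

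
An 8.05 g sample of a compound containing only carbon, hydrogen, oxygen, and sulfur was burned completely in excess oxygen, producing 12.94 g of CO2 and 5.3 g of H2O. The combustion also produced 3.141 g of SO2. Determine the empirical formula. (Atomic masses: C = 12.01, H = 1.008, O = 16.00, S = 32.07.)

C6H12O3S

mol C = 12.94 / 44.01 = 0.2940; mass C = 0.2940 × 12.01 = 3.531 g
mol H = 2 × (5.3 / 18.02) = 0.5882; mass H = 0.5882 × 1.008 = 0.5929 g
mol S = 3.141 / 64.07 = 0.04902; mass S = 1.572 g
mass O = 8.05 − (5.696) = 2.354 g → mol O = 0.1471
Divide by the smallest (0.04902 mol S): C 5.997, H 11.999, O 3.001, S 1.000
Ratio ≈ 6:12:3:1, so the empirical formula is C6H12O3S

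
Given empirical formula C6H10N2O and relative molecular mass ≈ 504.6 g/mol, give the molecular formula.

C24H40N8O4

Empirical-formula mass = 126.16 g/mol
n = 504.6 / 126.16 = 4.00 ≈ 4
Molecular formula = (C6H10N2O)4 = C24H40N8O4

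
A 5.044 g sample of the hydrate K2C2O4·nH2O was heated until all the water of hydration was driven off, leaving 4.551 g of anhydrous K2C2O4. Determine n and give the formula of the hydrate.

K2C2O4·H2O

Mass of water lost = 5.044 − 4.551 = 0.493 g → 0.493 / 18.02 = 0.02736 mol H2O
Molar mass of K2C2O4 = 166.22 g/mol → mol K2C2O4 = 4.551 / 166.22 = 0.02738
n = 0.02736 / 0.02738 = 1.00 ≈ 1 → K2C2O4·H2O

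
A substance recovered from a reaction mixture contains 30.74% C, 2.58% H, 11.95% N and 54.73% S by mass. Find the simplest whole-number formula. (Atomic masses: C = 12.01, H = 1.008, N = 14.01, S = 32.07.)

Assume 100 g: 30.74 g C, 2.58 g H, 11.95 g N, 54.73 g S.
n(C) = 30.74/12.01 = 2.56, n(H) = 2.58/1.008 = 2.56, n(N) = 11.95/14.01 = 0.853, n(S) = 54.73/32.07 = 1.707
Ratios (÷ 0.853): C 3.001, H 3.001, N 1.000, S 2.001
→ C3H3NS2

C3H3NS2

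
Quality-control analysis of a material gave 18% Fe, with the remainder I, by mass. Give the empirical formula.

Assume 100 g: 18 g Fe, 82 g I.
n(Fe) = 18/55.85 = 0.3223, n(I) = 82/126.90 = 0.6462
Divide by the smallest (0.3223 mol Fe): Fe 1.000, I 2.005
Ratio ≈ 1:2, so the empirical formula is FeI2

FeI2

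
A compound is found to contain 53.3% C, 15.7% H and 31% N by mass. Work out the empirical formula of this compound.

C2H7N

Assume 100 g: 53.3 g C, 15.7 g H, 31 g N.
Moles — C: 53.3 / 12.01 = 4.438 mol; H: 15.7 / 1.008 = 15.58 mol; N: 31 / 14.01 = 2.213 mol
Smallest is N at 2.213 mol; normalising gives C 2.006, H 7.039, N 1.000
Ratio ≈ 2:7:1, so the empirical formula is C2H7N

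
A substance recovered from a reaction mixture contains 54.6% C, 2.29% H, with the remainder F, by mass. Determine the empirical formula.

Assume 100 g: 54.6 g C, 2.29 g H, 43.11 g F.
C: 54.6 g ÷ 12.01 g/mol = 4.546 mol
H: 2.29 g ÷ 1.008 g/mol = 2.272 mol
F: 43.11 g ÷ 19.00 g/mol = 2.269 mol
Ratios (÷ 2.269): C 2.004, H 1.001, F 1.000
Ratio ≈ 2:1:1, so the empirical formula is C2HF

C2HF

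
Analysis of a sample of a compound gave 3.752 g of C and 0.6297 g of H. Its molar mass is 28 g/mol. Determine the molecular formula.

C2H4

n(C) = 3.752/12.01 = 0.3124, n(H) = 0.6297/1.008 = 0.6247
Smallest is C at 0.3124 mol; normalising gives C 1.000, H 2.000
Ratio ≈ 1:2, so the empirical formula is CH2
Empirical-formula mass = 14.03 g/mol
n = 28 / 14.03 = 2.00 ≈ 2
Molecular formula = (CH2)×2 = C2H4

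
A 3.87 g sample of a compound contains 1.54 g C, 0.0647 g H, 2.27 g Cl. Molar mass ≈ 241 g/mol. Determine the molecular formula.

C8H4Cl4

Moles — C: 1.54 / 12.01 = 0.1282 mol; H: 0.0647 / 1.008 = 0.06419 mol; Cl: 2.27 / 35.45 = 0.06403 mol
Smallest is Cl at 0.06403 mol; normalising gives C 2.002, H 1.002, Cl 1.000
Ratio ≈ 2:1:1, so the empirical formula is C2HCl
Empirical-formula mass = 60.48 g/mol
n = 241 / 60.48 = 3.98 ≈ 4
Molecular formula = (C2HCl)×4 = C8H4Cl4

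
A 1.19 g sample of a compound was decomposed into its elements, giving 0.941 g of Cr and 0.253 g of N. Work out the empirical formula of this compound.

CrN

Cr: 0.941 g ÷ 52.00 g/mol = 0.0181 mol
N: 0.253 g ÷ 14.01 g/mol = 0.01806 mol
Ratios (÷ 0.01806): Cr 1.002, N 1.000
→ CrN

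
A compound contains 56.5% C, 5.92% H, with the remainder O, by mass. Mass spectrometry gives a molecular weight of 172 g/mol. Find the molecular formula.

Assume 100 g: 56.5 g C, 5.92 g H, 37.58 g O.
C: 56.5 g ÷ 12.01 g/mol = 4.704 mol
H: 5.92 g ÷ 1.008 g/mol = 5.873 mol
O: 37.58 g ÷ 16.00 g/mol = 2.349 mol
Smallest is O at 2.349 mol; normalising gives C 2.003, H 2.500, O 1.000
Multiply by 2: C 4.01, H 5.00, O 2.00 → C4H5O2
Empirical-formula mass = 85.08 g/mol
n = 172 / 85.08 = 2.02 ≈ 2
Molecular formula = (C4H5O2)×2 = C8H10O4

C8H10O4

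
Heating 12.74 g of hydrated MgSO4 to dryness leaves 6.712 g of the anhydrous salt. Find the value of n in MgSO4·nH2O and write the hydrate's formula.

Mass of water lost = 12.74 − 6.712 = 6.028 g → 6.028 / 18.02 = 0.3345 mol H2O
Molar mass of MgSO4 = 120.38 g/mol → mol MgSO4 = 6.712 / 120.38 = 0.05576
n = 0.3345 / 0.05576 = 6.00 ≈ 6 → MgSO4·6H2O

MgSO4·6H2O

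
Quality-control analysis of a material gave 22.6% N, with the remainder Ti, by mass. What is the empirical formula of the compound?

NTi

Assume 100 g: 22.6 g N, 77.4 g Ti.
N: 22.6 g ÷ 14.01 g/mol = 1.613 mol
Ti: 77.4 g ÷ 47.87 g/mol = 1.617 mol
Smallest is N at 1.613 mol; normalising gives N 1.000, Ti 1.002
≈ 1:1 → NTi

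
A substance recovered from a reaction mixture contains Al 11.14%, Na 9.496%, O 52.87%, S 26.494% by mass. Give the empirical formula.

AlNaO8S2

Assume 100 g: 11.14 g Al, 9.496 g Na, 52.87 g O, 26.494 g S.
n(Al) = 11.14/26.98 = 0.4129, n(Na) = 9.496/22.99 = 0.413, n(O) = 52.87/16.00 = 3.304, n(S) = 26.494/32.07 = 0.8261
Smallest is Al at 0.4129 mol; normalising gives Al 1.000, Na 1.000, O 8.003, S 2.001
≈ 1:1:8:2 → AlNaO8S2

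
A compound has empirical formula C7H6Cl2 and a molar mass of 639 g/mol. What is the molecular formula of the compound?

Empirical-formula mass = 161.02 g/mol
n = 639 / 161.02 = 3.97 ≈ 4
Molecular formula = (C7H6Cl2)4 = C28H24Cl8

C28H24Cl8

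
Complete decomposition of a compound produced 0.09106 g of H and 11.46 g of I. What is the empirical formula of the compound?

HI

Moles — H: 0.09106 / 1.008 = 0.09034 mol; I: 11.46 / 126.90 = 0.09031 mol
Divide by the smallest (0.09031 mol I): H 1.000, I 1.000
≈ 1:1 → HI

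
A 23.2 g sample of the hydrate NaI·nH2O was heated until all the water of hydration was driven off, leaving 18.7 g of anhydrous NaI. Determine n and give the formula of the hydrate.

NaI·2H2O

Mass of water lost = 23.2 − 18.7 = 4.5 g → 4.5 / 18.02 = 0.2497 mol H2O
Molar mass of NaI = 149.89 g/mol → mol NaI = 18.7 / 149.89 = 0.1248
n = 0.2497 / 0.1248 = 2.00 ≈ 2 → NaI·2H2O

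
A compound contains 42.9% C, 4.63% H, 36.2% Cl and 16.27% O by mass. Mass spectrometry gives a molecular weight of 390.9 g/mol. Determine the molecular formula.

Assume 100 g: 42.9 g C, 4.63 g H, 36.2 g Cl, 16.27 g O.
C: 42.9 g ÷ 12.01 g/mol = 3.572 mol
H: 4.63 g ÷ 1.008 g/mol = 4.593 mol
Cl: 36.2 g ÷ 35.45 g/mol = 1.021 mol
O: 16.27 g ÷ 16.00 g/mol = 1.017 mol
Divide by the smallest (1.017 mol O): C 3.513, H 4.517, Cl 1.004, O 1.000
Scaling by 2: C 7.03, H 9.03, Cl 2.01, O 2.00 → C7H9Cl2O2
Empirical-formula mass = 196.04 g/mol
n = 390.9 / 196.04 = 1.99 ≈ 2
Molecular formula = (C7H9Cl2O2)×2 = C14H18Cl4O4

C14H18Cl4O4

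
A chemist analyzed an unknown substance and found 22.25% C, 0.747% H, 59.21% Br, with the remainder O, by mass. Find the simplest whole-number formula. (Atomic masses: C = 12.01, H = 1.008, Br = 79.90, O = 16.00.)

Assume 100 g: 22.25 g C, 0.747 g H, 59.21 g Br, 17.793 g O.
Moles — C: 22.25 / 12.01 = 1.853 mol; H: 0.747 / 1.008 = 0.7411 mol; Br: 59.21 / 79.90 = 0.7411 mol; O: 17.793 / 16.00 = 1.112 mol
Ratios (÷ 0.7411): C 2.500, H 1.000, Br 1.000, O 1.501
Multiply by 2: C 5.00, H 2.00, Br 2.00, O 3.00 → C5H2Br2O3

C5H2Br2O3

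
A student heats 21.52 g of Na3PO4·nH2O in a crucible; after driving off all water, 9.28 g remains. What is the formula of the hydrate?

Mass of water lost = 21.52 − 9.28 = 12.24 g → 12.24 / 18.02 = 0.6792 mol H2O
Molar mass of Na3PO4 = 163.94 g/mol → mol Na3PO4 = 9.28 / 163.94 = 0.05661
n = 0.6792 / 0.05661 = 12.00 ≈ 12 → Na3PO4·12H2O

Na3PO4·12H2O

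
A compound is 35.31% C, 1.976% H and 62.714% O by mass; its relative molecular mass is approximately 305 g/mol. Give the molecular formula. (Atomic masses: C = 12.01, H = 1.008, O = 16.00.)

C9H6O12

Assume 100 g: 35.31 g C, 1.976 g H, 62.714 g O.
C: 35.31 g ÷ 12.01 g/mol = 2.94 mol
H: 1.976 g ÷ 1.008 g/mol = 1.96 mol
O: 62.714 g ÷ 16.00 g/mol = 3.92 mol
Divide by the smallest (1.96 mol H): C 1.500, H 1.000, O 1.999
Multiply by 2: C 3.00, H 2.00, O 4.00 → C3H2O4
Empirical-formula mass = 102.05 g/mol
n = 305 / 102.05 = 2.99 ≈ 3
Molecular formula = (C3H2O4)×3 = C9H6O12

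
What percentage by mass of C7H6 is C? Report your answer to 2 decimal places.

93.29%

Molar mass = 7(12.01) + 6(1.008) = 90.118 g/mol
Mass of C per mole = 7 × 12.01 = 84.070 g
% C = 84.070 / 90.118 × 100 = 93.29%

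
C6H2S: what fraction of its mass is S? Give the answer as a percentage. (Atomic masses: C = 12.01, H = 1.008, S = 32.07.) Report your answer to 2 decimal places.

30.21%

Molar mass = 6(12.01) + 2(1.008) + 1(32.07) = 106.146 g/mol
Mass of S per mole = 1 × 32.07 = 32.070 g
% S = 32.070 / 106.146 × 100 = 30.21%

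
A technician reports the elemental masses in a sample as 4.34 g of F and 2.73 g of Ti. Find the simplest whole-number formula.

Moles — F: 4.34 / 19.00 = 0.2284 mol; Ti: 2.73 / 47.87 = 0.05703 mol
Divide by the smallest (0.05703 mol Ti): F 4.005, Ti 1.000
→ F4Ti

F4Ti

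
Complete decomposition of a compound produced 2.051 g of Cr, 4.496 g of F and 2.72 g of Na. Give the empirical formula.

CrF6Na3

Moles — Cr: 2.051 / 52.00 = 0.03944 mol; F: 4.496 / 19.00 = 0.2366 mol; Na: 2.72 / 22.99 = 0.1183 mol
Divide by the smallest (0.03944 mol Cr): Cr 1.000, F 5.999, Na 3.000
→ CrF6Na3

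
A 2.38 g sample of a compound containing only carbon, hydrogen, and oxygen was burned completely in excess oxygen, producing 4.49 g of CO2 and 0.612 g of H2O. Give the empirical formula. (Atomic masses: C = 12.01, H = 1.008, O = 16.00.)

mol C = 4.49 / 44.01 = 0.1020; mass C = 0.1020 × 12.01 = 1.225 g
mol H = 2 × (0.612 / 18.02) = 0.06792; mass H = 0.06792 × 1.008 = 0.06847 g
mass O = 2.38 − (1.294) = 1.086 g → mol O = 0.06789
Smallest is O at 0.06789 mol; normalising gives C 1.503, H 1.001, O 1.000
Multiply by 2: C 3.01, H 2.00, O 2.00 → C3H2O2

C3H2O2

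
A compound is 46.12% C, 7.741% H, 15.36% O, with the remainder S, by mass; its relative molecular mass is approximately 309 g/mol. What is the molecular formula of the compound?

C12H24O3S3

Assume 100 g: 46.12 g C, 7.741 g H, 15.36 g O, 30.779 g S.
C: 46.12 g ÷ 12.01 g/mol = 3.84 mol
H: 7.741 g ÷ 1.008 g/mol = 7.68 mol
O: 15.36 g ÷ 16.00 g/mol = 0.96 mol
S: 30.779 g ÷ 32.07 g/mol = 0.9597 mol
Smallest is S at 0.9597 mol; normalising gives C 4.001, H 8.002, O 1.000, S 1.000
≈ 4:8:1:1 → C4H8OS
Empirical-formula mass = 104.17 g/mol
n = 309 / 104.17 = 2.97 ≈ 3
Molecular formula = (C4H8OS)×3 = C12H24O3S3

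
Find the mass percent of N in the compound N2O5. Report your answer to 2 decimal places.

Molar mass = 2(14.01) + 5(16.00) = 108.020 g/mol
Mass of N per mole = 2 × 14.01 = 28.020 g
% N = 28.020 / 108.020 × 100 = 25.94%

25.94%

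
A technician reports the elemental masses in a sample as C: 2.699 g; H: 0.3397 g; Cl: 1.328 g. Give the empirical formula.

Moles — C: 2.699 / 12.01 = 0.2247 mol; H: 0.3397 / 1.008 = 0.337 mol; Cl: 1.328 / 35.45 = 0.03746 mol
Ratios (÷ 0.03746): C 5.999, H 8.996, Cl 1.000
Ratio ≈ 6:9:1, so the empirical formula is C6H9Cl

C6H9Cl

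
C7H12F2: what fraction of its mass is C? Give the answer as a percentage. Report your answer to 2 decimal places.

62.66%

Molar mass = 7(12.01) + 12(1.008) + 2(19.00) = 134.166 g/mol
Mass of C per mole = 7 × 12.01 = 84.070 g
% C = 84.070 / 134.166 × 100 = 62.66%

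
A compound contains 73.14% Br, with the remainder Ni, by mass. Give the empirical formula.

Br2Ni

Assume 100 g: 73.14 g Br, 26.86 g Ni.
n(Br) = 73.14/79.90 = 0.9154, n(Ni) = 26.86/58.69 = 0.4577
Smallest is Ni at 0.4577 mol; normalising gives Br 2.000, Ni 1.000
≈ 2:1 → Br2Ni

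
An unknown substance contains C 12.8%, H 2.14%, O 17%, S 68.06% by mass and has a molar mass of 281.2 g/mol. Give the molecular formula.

Assume 100 g: 12.8 g C, 2.14 g H, 17 g O, 68.06 g S.
C: 12.8 g ÷ 12.01 g/mol = 1.066 mol
H: 2.14 g ÷ 1.008 g/mol = 2.123 mol
O: 17 g ÷ 16.00 g/mol = 1.062 mol
S: 68.06 g ÷ 32.07 g/mol = 2.122 mol
Ratios (÷ 1.062): C 1.003, H 1.998, O 1.000, S 1.997
≈ 1:2:1:2 → CH2OS2
Empirical-formula mass = 94.17 g/mol
n = 281.2 / 94.17 = 2.99 ≈ 3
Molecular formula = (CH2OS2)×3 = C3H6O3S6

C3H6O3S6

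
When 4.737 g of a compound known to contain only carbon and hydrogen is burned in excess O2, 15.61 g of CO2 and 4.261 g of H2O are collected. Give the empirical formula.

mol C = 15.61 / 44.01 = 0.3547; mass C = 0.3547 × 12.01 = 4.260 g
mol H = 2 × (4.261 / 18.02) = 0.4729; mass H = 0.4729 × 1.008 = 0.4767 g
Smallest is C at 0.3547 mol; normalising gives C 1.000, H 1.333
×3: C 3.00, H 4.00 → C3H4

C3H4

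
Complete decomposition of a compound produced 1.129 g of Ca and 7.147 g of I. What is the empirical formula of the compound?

CaI2

Moles — Ca: 1.129 / 40.08 = 0.02817 mol; I: 7.147 / 126.90 = 0.05632 mol
Smallest is Ca at 0.02817 mol; normalising gives Ca 1.000, I 1.999
≈ 1:2 → CaI2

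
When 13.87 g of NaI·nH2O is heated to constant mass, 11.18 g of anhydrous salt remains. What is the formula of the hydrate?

Mass of water lost = 13.87 − 11.18 = 2.69 g → 2.69 / 18.02 = 0.1493 mol H2O
Molar mass of NaI = 149.89 g/mol → mol NaI = 11.18 / 149.89 = 0.07459
n = 0.1493 / 0.07459 = 2.00 ≈ 2 → NaI·2H2O

NaI·2H2O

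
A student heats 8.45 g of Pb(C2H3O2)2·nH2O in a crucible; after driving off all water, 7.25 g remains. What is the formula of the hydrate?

Mass of water lost = 8.45 − 7.25 = 1.2 g → 1.2 / 18.02 = 0.06659 mol H2O
Molar mass of Pb(C2H3O2)2 = 325.29 g/mol → mol Pb(C2H3O2)2 = 7.25 / 325.29 = 0.02229
n = 0.06659 / 0.02229 = 2.99 ≈ 3 → Pb(C2H3O2)2·3H2O

Pb(C2H3O2)2·3H2O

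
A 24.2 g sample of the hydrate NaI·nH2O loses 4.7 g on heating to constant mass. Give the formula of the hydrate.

NaI·2H2O

Mass of anhydrous NaI = 24.2 − 4.7 = 19.5 g
mol H2O = 4.7 / 18.02 = 0.2608
Molar mass of NaI = 149.89 g/mol → mol NaI = 19.5 / 149.89 = 0.1301
n = 0.2608 / 0.1301 = 2.00 ≈ 2 → NaI·2H2O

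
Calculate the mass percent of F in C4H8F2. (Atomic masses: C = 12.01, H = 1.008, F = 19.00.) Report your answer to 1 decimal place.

40.4%

Molar mass = 4(12.01) + 8(1.008) + 2(19.00) = 94.104 g/mol
Mass of F per mole = 2 × 19.00 = 38.000 g
% F = 38.000 / 94.104 × 100 = 40.4%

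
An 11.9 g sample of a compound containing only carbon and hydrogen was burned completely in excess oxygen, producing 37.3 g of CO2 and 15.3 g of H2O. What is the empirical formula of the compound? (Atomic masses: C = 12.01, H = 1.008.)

CH2

mol C = 37.3 / 44.01 = 0.8475; mass C = 0.8475 × 12.01 = 10.18 g
mol H = 2 × (15.3 / 18.02) = 1.698; mass H = 1.698 × 1.008 = 1.712 g
Smallest is C at 0.8475 mol; normalising gives C 1.000, H 2.004
→ CH2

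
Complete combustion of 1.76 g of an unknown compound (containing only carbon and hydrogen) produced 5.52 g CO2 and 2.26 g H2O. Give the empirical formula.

mol C = 5.52 / 44.01 = 0.1254; mass C = 0.1254 × 12.01 = 1.506 g
mol H = 2 × (2.26 / 18.02) = 0.2508; mass H = 0.2508 × 1.008 = 0.2528 g
Ratios (÷ 0.1254): C 1.000, H 2.000
≈ 1:2 → CH2

CH2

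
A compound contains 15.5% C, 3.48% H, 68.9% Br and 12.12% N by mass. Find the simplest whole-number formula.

Assume 100 g: 15.5 g C, 3.48 g H, 68.9 g Br, 12.12 g N.
Moles — C: 15.5 / 12.01 = 1.291 mol; H: 3.48 / 1.008 = 3.452 mol; Br: 68.9 / 79.90 = 0.8623 mol; N: 12.12 / 14.01 = 0.8651 mol
Ratios (÷ 0.8623): C 1.497, H 4.004, Br 1.000, N 1.003
Scaling by 2: C 2.99, H 8.01, Br 2.00, N 2.01 → C3H8Br2N2

C3H8Br2N2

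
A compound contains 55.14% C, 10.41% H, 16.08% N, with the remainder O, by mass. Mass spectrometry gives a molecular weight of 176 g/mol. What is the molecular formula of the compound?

Assume 100 g: 55.14 g C, 10.41 g H, 16.08 g N, 18.37 g O.
n(C) = 55.14/12.01 = 4.591, n(H) = 10.41/1.008 = 10.33, n(N) = 16.08/14.01 = 1.148, n(O) = 18.37/16.00 = 1.148
Smallest is N at 1.148 mol; normalising gives C 4.000, H 8.998, N 1.000, O 1.000
Ratio ≈ 4:9:1:1, so the empirical formula is C4H9NO
Empirical-formula mass = 87.12 g/mol
n = 176 / 87.12 = 2.02 ≈ 2
Molecular formula = (C4H9NO)×2 = C8H18N2O2

C8H18N2O2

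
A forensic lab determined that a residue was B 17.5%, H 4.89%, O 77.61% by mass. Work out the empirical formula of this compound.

BH3O3

Assume 100 g: 17.5 g B, 4.89 g H, 77.61 g O.
Moles — B: 17.5 / 10.81 = 1.619 mol; H: 4.89 / 1.008 = 4.851 mol; O: 77.61 / 16.00 = 4.851 mol
Ratios (÷ 1.619): B 1.000, H 2.997, O 2.996
→ BH3O3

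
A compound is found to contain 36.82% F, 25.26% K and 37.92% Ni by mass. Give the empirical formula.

F3KNi

Assume 100 g: 36.82 g F, 25.26 g K, 37.92 g Ni.
Moles — F: 36.82 / 19.00 = 1.938 mol; K: 25.26 / 39.10 = 0.646 mol; Ni: 37.92 / 58.69 = 0.6461 mol
Ratios (÷ 0.646): F 3.000, K 1.000, Ni 1.000
≈ 3:1:1 → F3KNi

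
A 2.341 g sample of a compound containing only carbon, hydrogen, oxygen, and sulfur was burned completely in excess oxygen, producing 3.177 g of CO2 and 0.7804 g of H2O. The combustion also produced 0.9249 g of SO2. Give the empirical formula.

C5H6O4S

mol C = 3.177 / 44.01 = 0.07219; mass C = 0.07219 × 12.01 = 0.8670 g
mol H = 2 × (0.7804 / 18.02) = 0.08661; mass H = 0.08661 × 1.008 = 0.08731 g
mol S = 0.9249 / 64.07 = 0.01444; mass S = 0.4630 g
mass O = 2.341 − (1.417) = 0.9238 g → mol O = 0.05773
Ratios (÷ 0.01444): C 5.001, H 6.000, O 3.999, S 1.000
≈ 5:6:4:1 → C5H6O4S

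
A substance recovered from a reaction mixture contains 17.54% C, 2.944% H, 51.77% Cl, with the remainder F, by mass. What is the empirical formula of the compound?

Assume 100 g: 17.54 g C, 2.944 g H, 51.77 g Cl, 27.746 g F.
Moles — C: 17.54 / 12.01 = 1.46 mol; H: 2.944 / 1.008 = 2.921 mol; Cl: 51.77 / 35.45 = 1.46 mol; F: 27.746 / 19.00 = 1.46 mol
Smallest is F at 1.46 mol; normalising gives C 1.000, H 2.000, Cl 1.000, F 1.000
→ CH2ClF

CH2ClF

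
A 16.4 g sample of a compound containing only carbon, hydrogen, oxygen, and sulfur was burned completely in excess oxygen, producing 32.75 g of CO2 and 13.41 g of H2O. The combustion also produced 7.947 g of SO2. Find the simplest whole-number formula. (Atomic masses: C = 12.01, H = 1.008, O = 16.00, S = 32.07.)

mol C = 32.75 / 44.01 = 0.7441; mass C = 0.7441 × 12.01 = 8.937 g
mol H = 2 × (13.41 / 18.02) = 1.488; mass H = 1.488 × 1.008 = 1.500 g
mol S = 7.947 / 64.07 = 0.1240; mass S = 3.978 g
mass O = 16.4 − (14.42) = 1.985 g → mol O = 0.1240
Divide by the smallest (0.124 mol S): C 5.999, H 11.999, O 1.000, S 1.000
Ratio ≈ 6:12:1:1, so the empirical formula is C6H12OS

C6H12OS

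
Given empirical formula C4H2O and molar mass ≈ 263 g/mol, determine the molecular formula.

C16H8O4

Empirical-formula mass = 66.06 g/mol
n = 263 / 66.06 = 3.98 ≈ 4
Molecular formula = (C4H2O)4 = C16H8O4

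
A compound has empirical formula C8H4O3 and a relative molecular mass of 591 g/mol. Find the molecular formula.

C32H16O12

Empirical-formula mass = 148.11 g/mol
n = 591 / 148.11 = 3.99 ≈ 4
Molecular formula = (C8H4O3)4 = C32H16O12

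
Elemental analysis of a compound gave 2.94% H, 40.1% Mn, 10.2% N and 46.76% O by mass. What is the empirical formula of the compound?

H4MnNO4

Assume 100 g: 2.94 g H, 40.1 g Mn, 10.2 g N, 46.76 g O.
H: 2.94 g ÷ 1.008 g/mol = 2.917 mol
Mn: 40.1 g ÷ 54.94 g/mol = 0.7299 mol
N: 10.2 g ÷ 14.01 g/mol = 0.7281 mol
O: 46.76 g ÷ 16.00 g/mol = 2.922 mol
Ratios (÷ 0.7281): H 4.006, Mn 1.003, N 1.000, O 4.014
Ratio ≈ 4:1:1:4, so the empirical formula is H4MnNO4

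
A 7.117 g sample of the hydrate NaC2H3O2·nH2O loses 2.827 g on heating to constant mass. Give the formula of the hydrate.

NaC2H3O2·3H2O

Mass of anhydrous NaC2H3O2 = 7.117 − 2.827 = 4.29 g
mol H2O = 2.827 / 18.02 = 0.1569
Molar mass of NaC2H3O2 = 82.03 g/mol → mol NaC2H3O2 = 4.29 / 82.03 = 0.0523
n = 0.1569 / 0.0523 = 3.00 ≈ 3 → NaC2H3O2·3H2O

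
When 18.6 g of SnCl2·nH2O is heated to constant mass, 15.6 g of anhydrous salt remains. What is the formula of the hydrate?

Mass of water lost = 18.6 − 15.6 = 3 g → 3 / 18.02 = 0.1665 mol H2O
Molar mass of SnCl2 = 189.61 g/mol → mol SnCl2 = 15.6 / 189.61 = 0.08227
n = 0.1665 / 0.08227 = 2.02 ≈ 2 → SnCl2·2H2O

SnCl2·2H2O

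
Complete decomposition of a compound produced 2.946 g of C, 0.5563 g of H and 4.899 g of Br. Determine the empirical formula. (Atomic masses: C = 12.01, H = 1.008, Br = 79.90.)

n(C) = 2.946/12.01 = 0.2453, n(H) = 0.5563/1.008 = 0.5519, n(Br) = 4.899/79.90 = 0.06131
Ratios (÷ 0.06131): C 4.001, H 9.001, Br 1.000
≈ 4:9:1 → C4H9Br

C4H9Br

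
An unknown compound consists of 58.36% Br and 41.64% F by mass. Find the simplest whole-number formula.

BrF3

Assume 100 g: 58.36 g Br, 41.64 g F.
Br: 58.36 g ÷ 79.90 g/mol = 0.7304 mol
F: 41.64 g ÷ 19.00 g/mol = 2.192 mol
Divide by the smallest (0.7304 mol Br): Br 1.000, F 3.000
≈ 1:3 → BrF3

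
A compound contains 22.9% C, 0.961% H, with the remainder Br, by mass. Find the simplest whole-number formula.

C2HBr

Assume 100 g: 22.9 g C, 0.961 g H, 76.14 g Br.
n(C) = 22.9/12.01 = 1.907, n(H) = 0.961/1.008 = 0.9534, n(Br) = 76.14/79.90 = 0.9529
Divide by the smallest (0.9529 mol Br): C 2.001, H 1.000, Br 1.000
→ C2HBr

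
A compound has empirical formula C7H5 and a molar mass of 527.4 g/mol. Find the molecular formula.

C42H30

Empirical-formula mass = 89.11 g/mol
n = 527.4 / 89.11 = 5.92 ≈ 6
Molecular formula = (C7H5)6 = C42H30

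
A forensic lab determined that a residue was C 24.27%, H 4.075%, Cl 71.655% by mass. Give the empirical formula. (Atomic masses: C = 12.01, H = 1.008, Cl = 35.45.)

CH2Cl

Assume 100 g: 24.27 g C, 4.075 g H, 71.655 g Cl.
C: 24.27 g ÷ 12.01 g/mol = 2.021 mol
H: 4.075 g ÷ 1.008 g/mol = 4.043 mol
Cl: 71.655 g ÷ 35.45 g/mol = 2.021 mol
Ratios (÷ 2.021): C 1.000, H 2.001, Cl 1.000
→ CH2Cl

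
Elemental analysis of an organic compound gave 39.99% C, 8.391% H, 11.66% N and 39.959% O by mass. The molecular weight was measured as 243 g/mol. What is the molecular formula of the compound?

Assume 100 g: 39.99 g C, 8.391 g H, 11.66 g N, 39.959 g O.
Moles — C: 39.99 / 12.01 = 3.33 mol; H: 8.391 / 1.008 = 8.324 mol; N: 11.66 / 14.01 = 0.8323 mol; O: 39.959 / 16.00 = 2.497 mol
Ratios (÷ 0.8323): C 4.001, H 10.002, N 1.000, O 3.001
≈ 4:10:1:3 → C4H10NO3
Empirical-formula mass = 120.13 g/mol
n = 243 / 120.13 = 2.02 ≈ 2
Molecular formula = (C4H10NO3)×2 = C8H20N2O6

C8H20N2O6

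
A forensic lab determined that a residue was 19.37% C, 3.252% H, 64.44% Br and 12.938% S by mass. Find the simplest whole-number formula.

C4H8Br2S

Assume 100 g: 19.37 g C, 3.252 g H, 64.44 g Br, 12.938 g S.
C: 19.37 g ÷ 12.01 g/mol = 1.613 mol
H: 3.252 g ÷ 1.008 g/mol = 3.226 mol
Br: 64.44 g ÷ 79.90 g/mol = 0.8065 mol
S: 12.938 g ÷ 32.07 g/mol = 0.4034 mol
Smallest is S at 0.4034 mol; normalising gives C 3.998, H 7.997, Br 1.999, S 1.000
→ C4H8Br2S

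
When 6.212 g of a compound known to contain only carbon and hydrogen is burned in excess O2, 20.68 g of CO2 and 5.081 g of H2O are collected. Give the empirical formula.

C5H6

mol C = 20.68 / 44.01 = 0.4699; mass C = 0.4699 × 12.01 = 5.643 g
mol H = 2 × (5.081 / 18.02) = 0.5639; mass H = 0.5639 × 1.008 = 0.5684 g
Smallest is C at 0.4699 mol; normalising gives C 1.000, H 1.200
Scaling by 5: C 5.00, H 6.00 → C5H6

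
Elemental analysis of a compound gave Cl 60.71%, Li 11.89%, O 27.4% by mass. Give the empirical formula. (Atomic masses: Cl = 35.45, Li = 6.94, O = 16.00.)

Assume 100 g: 60.71 g Cl, 11.89 g Li, 27.4 g O.
n(Cl) = 60.71/35.45 = 1.713, n(Li) = 11.89/6.94 = 1.713, n(O) = 27.4/16.00 = 1.712
Smallest is O at 1.712 mol; normalising gives Cl 1.000, Li 1.000, O 1.000
≈ 1:1:1 → ClLiO

ClLiO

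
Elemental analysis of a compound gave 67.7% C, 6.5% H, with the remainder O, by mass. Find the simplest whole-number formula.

Assume 100 g: 67.7 g C, 6.5 g H, 25.8 g O.
Moles — C: 67.7 / 12.01 = 5.637 mol; H: 6.5 / 1.008 = 6.448 mol; O: 25.8 / 16.00 = 1.613 mol
Ratios (÷ 1.613): C 3.496, H 3.999, O 1.000
Scaling by 2: C 6.99, H 8.00, O 2.00 → C7H8O2

C7H8O2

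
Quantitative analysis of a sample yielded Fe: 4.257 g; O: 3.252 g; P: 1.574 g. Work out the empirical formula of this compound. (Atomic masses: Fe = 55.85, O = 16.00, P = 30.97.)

Fe3O8P2

Moles — Fe: 4.257 / 55.85 = 0.07622 mol; O: 3.252 / 16.00 = 0.2032 mol; P: 1.574 / 30.97 = 0.05082 mol
Divide by the smallest (0.05082 mol P): Fe 1.500, O 3.999, P 1.000
Scaling by 2: Fe 3.00, O 8.00, P 2.00 → Fe3O8P2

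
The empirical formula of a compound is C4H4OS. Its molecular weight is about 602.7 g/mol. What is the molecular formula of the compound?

C24H24O6S6

Empirical-formula mass = 100.14 g/mol
n = 602.7 / 100.14 = 6.02 ≈ 6
Molecular formula = (C4H4OS)6 = C24H24O6S6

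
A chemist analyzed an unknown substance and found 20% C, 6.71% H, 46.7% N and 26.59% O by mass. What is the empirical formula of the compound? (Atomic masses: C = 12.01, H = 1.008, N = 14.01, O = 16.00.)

Assume 100 g: 20 g C, 6.71 g H, 46.7 g N, 26.59 g O.
Moles — C: 20 / 12.01 = 1.665 mol; H: 6.71 / 1.008 = 6.657 mol; N: 46.7 / 14.01 = 3.333 mol; O: 26.59 / 16.00 = 1.662 mol
Divide by the smallest (1.662 mol O): C 1.002, H 4.006, N 2.006, O 1.000
→ CH4N2O

CH4N2O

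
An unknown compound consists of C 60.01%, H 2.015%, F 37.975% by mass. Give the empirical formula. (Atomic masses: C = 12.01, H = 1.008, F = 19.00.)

Assume 100 g: 60.01 g C, 2.015 g H, 37.975 g F.
n(C) = 60.01/12.01 = 4.997, n(H) = 2.015/1.008 = 1.999, n(F) = 37.975/19.00 = 1.999
Divide by the smallest (1.999 mol F): C 2.500, H 1.000, F 1.000
Scaling by 2: C 5.00, H 2.00, F 2.00 → C5H2F2

C5H2F2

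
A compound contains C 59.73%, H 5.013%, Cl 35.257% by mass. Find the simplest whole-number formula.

Assume 100 g: 59.73 g C, 5.013 g H, 35.257 g Cl.
n(C) = 59.73/12.01 = 4.973, n(H) = 5.013/1.008 = 4.973, n(Cl) = 35.257/35.45 = 0.9946
Smallest is Cl at 0.9946 mol; normalising gives C 5.001, H 5.000, Cl 1.000
≈ 5:5:1 → C5H5Cl

C5H5Cl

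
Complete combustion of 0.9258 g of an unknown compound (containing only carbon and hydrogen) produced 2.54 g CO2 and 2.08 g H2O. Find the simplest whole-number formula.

mol C = 2.54 / 44.01 = 0.05771; mass C = 0.05771 × 12.01 = 0.6931 g
mol H = 2 × (2.08 / 18.02) = 0.2309; mass H = 0.2309 × 1.008 = 0.2327 g
Divide by the smallest (0.05771 mol C): C 1.000, H 4.000
Ratio ≈ 1:4, so the empirical formula is CH4

CH4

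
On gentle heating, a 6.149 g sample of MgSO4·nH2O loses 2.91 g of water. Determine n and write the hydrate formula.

Mass of anhydrous MgSO4 = 6.149 − 2.91 = 3.239 g
mol H2O = 2.91 / 18.02 = 0.1615
Molar mass of MgSO4 = 120.38 g/mol → mol MgSO4 = 3.239 / 120.38 = 0.02691
n = 0.1615 / 0.02691 = 6.00 ≈ 6 → MgSO4·6H2O

MgSO4·6H2O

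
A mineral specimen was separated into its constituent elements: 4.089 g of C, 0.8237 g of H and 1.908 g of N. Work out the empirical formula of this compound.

C5H12N2

n(C) = 4.089/12.01 = 0.3405, n(H) = 0.8237/1.008 = 0.8172, n(N) = 1.908/14.01 = 0.1362
Ratios (÷ 0.1362): C 2.500, H 6.000, N 1.000
Scaling by 2: C 5.00, H 12.00, N 2.00 → C5H12N2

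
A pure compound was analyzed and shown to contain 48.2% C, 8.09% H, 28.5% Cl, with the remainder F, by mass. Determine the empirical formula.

Assume 100 g: 48.2 g C, 8.09 g H, 28.5 g Cl, 15.21 g F.
n(C) = 48.2/12.01 = 4.013, n(H) = 8.09/1.008 = 8.026, n(Cl) = 28.5/35.45 = 0.8039, n(F) = 15.21/19.00 = 0.8005
Divide by the smallest (0.8005 mol F): C 5.013, H 10.026, Cl 1.004, F 1.000
≈ 5:10:1:1 → C5H10ClF

C5H10ClF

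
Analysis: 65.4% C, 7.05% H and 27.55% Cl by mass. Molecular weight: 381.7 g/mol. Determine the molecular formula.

C21H27Cl3

Assume 100 g: 65.4 g C, 7.05 g H, 27.55 g Cl.
n(C) = 65.4/12.01 = 5.445, n(H) = 7.05/1.008 = 6.994, n(Cl) = 27.55/35.45 = 0.7772
Ratios (÷ 0.7772): C 7.007, H 9.000, Cl 1.000
≈ 7:9:1 → C7H9Cl
Empirical-formula mass = 128.59 g/mol
n = 381.7 / 128.59 = 2.97 ≈ 3
Molecular formula = (C7H9Cl)×3 = C21H27Cl3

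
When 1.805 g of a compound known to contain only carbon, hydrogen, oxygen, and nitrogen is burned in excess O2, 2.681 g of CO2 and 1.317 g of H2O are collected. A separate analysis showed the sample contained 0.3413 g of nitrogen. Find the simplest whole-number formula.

mol C = 2.681 / 44.01 = 0.06092; mass C = 0.06092 × 12.01 = 0.7316 g
mol H = 2 × (1.317 / 18.02) = 0.1462; mass H = 0.1462 × 1.008 = 0.1473 g
mol N = 0.3413 / 14.01 = 0.02436
mass O = 1.805 − (1.220) = 0.5847 g → mol O = 0.03655
Ratios (÷ 0.02436): C 2.501, H 6.000, N 1.000, O 1.500
Multiply by 2: C 5.00, H 12.00, N 2.00, O 3.00 → C5H12N2O3

C5H12N2O3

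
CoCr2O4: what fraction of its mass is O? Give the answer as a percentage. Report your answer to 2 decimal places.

Molar mass = 1(58.93) + 2(52.00) + 4(16.00) = 226.930 g/mol
Mass of O per mole = 4 × 16.00 = 64.000 g
% O = 64.000 / 226.930 × 100 = 28.20%

28.20%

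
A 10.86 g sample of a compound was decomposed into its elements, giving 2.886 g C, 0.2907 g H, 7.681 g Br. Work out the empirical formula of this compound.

Moles — C: 2.886 / 12.01 = 0.2403 mol; H: 0.2907 / 1.008 = 0.2884 mol; Br: 7.681 / 79.90 = 0.09613 mol
Divide by the smallest (0.09613 mol Br): C 2.500, H 3.000, Br 1.000
Multiply by 2: C 5.00, H 6.00, Br 2.00 → C5H6Br2

C5H6Br2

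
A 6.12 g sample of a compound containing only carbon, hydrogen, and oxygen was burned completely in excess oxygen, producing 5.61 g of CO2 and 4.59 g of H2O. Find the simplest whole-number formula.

CH4O2

mol C = 5.61 / 44.01 = 0.1275; mass C = 0.1275 × 12.01 = 1.531 g
mol H = 2 × (4.59 / 18.02) = 0.5094; mass H = 0.5094 × 1.008 = 0.5135 g
mass O = 6.12 − (2.044) = 4.076 g → mol O = 0.2547
Ratios (÷ 0.1275): C 1.000, H 3.996, O 1.998
→ CH4O2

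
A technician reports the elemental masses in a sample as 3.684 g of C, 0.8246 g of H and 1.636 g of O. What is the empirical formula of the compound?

C3H8O

Moles — C: 3.684 / 12.01 = 0.3067 mol; H: 0.8246 / 1.008 = 0.8181 mol; O: 1.636 / 16.00 = 0.1022 mol
Ratios (÷ 0.1022): C 3.000, H 8.001, O 1.000
→ C3H8O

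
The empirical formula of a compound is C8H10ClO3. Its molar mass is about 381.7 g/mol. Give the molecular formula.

C16H20Cl2O6

Empirical-formula mass = 189.61 g/mol
n = 381.7 / 189.61 = 2.01 ≈ 2
Molecular formula = (C8H10ClO3)2 = C16H20Cl2O6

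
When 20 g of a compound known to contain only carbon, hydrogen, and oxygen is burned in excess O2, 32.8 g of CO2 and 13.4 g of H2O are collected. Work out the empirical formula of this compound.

mol C = 32.8 / 44.01 = 0.7453; mass C = 0.7453 × 12.01 = 8.951 g
mol H = 2 × (13.4 / 18.02) = 1.487; mass H = 1.487 × 1.008 = 1.499 g
mass O = 20 − (10.45) = 9.550 g → mol O = 0.5969
Smallest is O at 0.5969 mol; normalising gives C 1.249, H 2.492, O 1.000
Scaling by 4: C 4.99, H 9.97, O 4.00 → C5H10O4

C5H10O4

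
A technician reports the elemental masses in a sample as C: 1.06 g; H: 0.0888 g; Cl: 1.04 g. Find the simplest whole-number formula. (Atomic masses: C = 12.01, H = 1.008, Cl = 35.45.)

C3H3Cl

C: 1.06 g ÷ 12.01 g/mol = 0.08826 mol
H: 0.0888 g ÷ 1.008 g/mol = 0.0881 mol
Cl: 1.04 g ÷ 35.45 g/mol = 0.02934 mol
Smallest is Cl at 0.02934 mol; normalising gives C 3.008, H 3.003, Cl 1.000
≈ 3:3:1 → C3H3Cl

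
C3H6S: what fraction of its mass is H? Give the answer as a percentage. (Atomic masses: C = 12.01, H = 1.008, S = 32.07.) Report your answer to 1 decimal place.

Molar mass = 3(12.01) + 6(1.008) + 1(32.07) = 74.148 g/mol
Mass of H per mole = 6 × 1.008 = 6.048 g
% H = 6.048 / 74.148 × 100 = 8.2%

8.2%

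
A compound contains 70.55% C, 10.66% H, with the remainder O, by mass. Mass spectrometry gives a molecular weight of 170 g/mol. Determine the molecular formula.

Assume 100 g: 70.55 g C, 10.66 g H, 18.79 g O.
C: 70.55 g ÷ 12.01 g/mol = 5.874 mol
H: 10.66 g ÷ 1.008 g/mol = 10.58 mol
O: 18.79 g ÷ 16.00 g/mol = 1.174 mol
Divide by the smallest (1.174 mol O): C 5.002, H 9.005, O 1.000
≈ 5:9:1 → C5H9O
Empirical-formula mass = 85.12 g/mol
n = 170 / 85.12 = 2.00 ≈ 2
Molecular formula = (C5H9O)×2 = C10H18O2

C10H18O2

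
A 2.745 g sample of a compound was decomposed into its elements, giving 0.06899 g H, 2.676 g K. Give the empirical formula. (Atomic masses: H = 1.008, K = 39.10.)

n(H) = 0.06899/1.008 = 0.06844, n(K) = 2.676/39.10 = 0.06844
Divide by the smallest (0.06844 mol K): H 1.000, K 1.000
→ HK

HK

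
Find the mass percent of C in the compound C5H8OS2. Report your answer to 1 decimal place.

Molar mass = 5(12.01) + 8(1.008) + 1(16.00) + 2(32.07) = 148.254 g/mol
Mass of C per mole = 5 × 12.01 = 60.050 g
% C = 60.050 / 148.254 × 100 = 40.5%

40.5%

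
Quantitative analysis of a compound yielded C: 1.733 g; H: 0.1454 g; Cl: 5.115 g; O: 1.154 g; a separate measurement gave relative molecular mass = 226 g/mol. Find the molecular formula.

n(C) = 1.733/12.01 = 0.1443, n(H) = 0.1454/1.008 = 0.1442, n(Cl) = 5.115/35.45 = 0.1443, n(O) = 1.154/16.00 = 0.07212
Ratios (÷ 0.07212): C 2.001, H 2.000, Cl 2.001, O 1.000
Ratio ≈ 2:2:2:1, so the empirical formula is C2H2Cl2O
Empirical-formula mass = 112.94 g/mol
n = 226 / 112.94 = 2.00 ≈ 2
Molecular formula = (C2H2Cl2O)×2 = C4H4Cl4O2

C4H4Cl4O2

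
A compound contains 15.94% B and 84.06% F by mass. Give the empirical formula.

Assume 100 g: 15.94 g B, 84.06 g F.
Moles — B: 15.94 / 10.81 = 1.475 mol; F: 84.06 / 19.00 = 4.424 mol
Ratios (÷ 1.475): B 1.000, F 3.000
Ratio ≈ 1:3, so the empirical formula is BF3

BF3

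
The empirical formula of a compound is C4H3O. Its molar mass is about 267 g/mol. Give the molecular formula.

C16H12O4

Empirical-formula mass = 67.06 g/mol
n = 267 / 67.06 = 3.98 ≈ 4
Molecular formula = (C4H3O)4 = C16H12O4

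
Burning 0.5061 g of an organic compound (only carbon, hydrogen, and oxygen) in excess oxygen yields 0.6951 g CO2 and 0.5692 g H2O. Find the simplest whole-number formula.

CH4O

mol C = 0.6951 / 44.01 = 0.01579; mass C = 0.01579 × 12.01 = 0.1897 g
mol H = 2 × (0.5692 / 18.02) = 0.06317; mass H = 0.06317 × 1.008 = 0.06368 g
mass O = 0.5061 − (0.2534) = 0.2527 g → mol O = 0.01580
Ratios (÷ 0.01579): C 1.000, H 4.000, O 1.000
Ratio ≈ 1:4:1, so the empirical formula is CH4O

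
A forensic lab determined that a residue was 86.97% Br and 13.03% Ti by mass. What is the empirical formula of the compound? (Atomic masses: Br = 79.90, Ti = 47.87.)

Br4Ti

Assume 100 g: 86.97 g Br, 13.03 g Ti.
n(Br) = 86.97/79.90 = 1.088, n(Ti) = 13.03/47.87 = 0.2722
Smallest is Ti at 0.2722 mol; normalising gives Br 3.999, Ti 1.000
→ Br4Ti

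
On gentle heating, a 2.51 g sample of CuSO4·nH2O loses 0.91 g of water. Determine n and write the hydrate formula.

CuSO4·5H2O

Mass of anhydrous CuSO4 = 2.51 − 0.91 = 1.6 g
mol H2O = 0.91 / 18.02 = 0.0505
Molar mass of CuSO4 = 159.62 g/mol → mol CuSO4 = 1.6 / 159.62 = 0.01002
n = 0.0505 / 0.01002 = 5.04 ≈ 5 → CuSO4·5H2O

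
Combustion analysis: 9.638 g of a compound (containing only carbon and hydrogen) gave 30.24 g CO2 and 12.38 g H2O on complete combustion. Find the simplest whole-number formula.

CH2

mol C = 30.24 / 44.01 = 0.6871; mass C = 0.6871 × 12.01 = 8.252 g
mol H = 2 × (12.38 / 18.02) = 1.374; mass H = 1.374 × 1.008 = 1.385 g
Ratios (÷ 0.6871): C 1.000, H 2.000
→ CH2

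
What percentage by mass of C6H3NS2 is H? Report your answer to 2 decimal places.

Molar mass = 6(12.01) + 3(1.008) + 1(14.01) + 2(32.07) = 153.234 g/mol
Mass of H per mole = 3 × 1.008 = 3.024 g
% H = 3.024 / 153.234 × 100 = 1.97%

1.97%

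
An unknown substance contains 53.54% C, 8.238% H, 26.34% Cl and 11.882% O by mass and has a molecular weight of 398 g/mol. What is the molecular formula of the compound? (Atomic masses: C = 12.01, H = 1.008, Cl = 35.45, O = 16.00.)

Assume 100 g: 53.54 g C, 8.238 g H, 26.34 g Cl, 11.882 g O.
n(C) = 53.54/12.01 = 4.458, n(H) = 8.238/1.008 = 8.173, n(Cl) = 26.34/35.45 = 0.743, n(O) = 11.882/16.00 = 0.7426
Smallest is O at 0.7426 mol; normalising gives C 6.003, H 11.005, Cl 1.001, O 1.000
Ratio ≈ 6:11:1:1, so the empirical formula is C6H11ClO
Empirical-formula mass = 134.60 g/mol
n = 398 / 134.60 = 2.96 ≈ 3
Molecular formula = (C6H11ClO)×3 = C18H33Cl3O3

C18H33Cl3O3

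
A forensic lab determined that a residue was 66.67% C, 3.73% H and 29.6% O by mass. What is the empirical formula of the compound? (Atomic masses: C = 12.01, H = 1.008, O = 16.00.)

Assume 100 g: 66.67 g C, 3.73 g H, 29.6 g O.
C: 66.67 g ÷ 12.01 g/mol = 5.551 mol
H: 3.73 g ÷ 1.008 g/mol = 3.7 mol
O: 29.6 g ÷ 16.00 g/mol = 1.85 mol
Divide by the smallest (1.85 mol O): C 3.001, H 2.000, O 1.000
≈ 3:2:1 → C3H2O

C3H2O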